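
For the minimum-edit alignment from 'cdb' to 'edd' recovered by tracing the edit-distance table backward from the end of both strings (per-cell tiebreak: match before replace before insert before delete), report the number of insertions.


Edit distance = 2. Backtracking from cell (3, 3) with preference match > replace > insert > delete,
then listing the resulting alignment 'cdb' -> 'edd' left to right:
  Step 1: replace c->e
  Step 2: keep 'd'
  Step 3: replace b->d
Total insertions: 0

0


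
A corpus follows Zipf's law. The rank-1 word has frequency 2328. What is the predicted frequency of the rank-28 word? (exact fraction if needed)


Zipf's law: freq(rank) = f1 / rank
f1 = 2328, rank = 28
freq = 2328 / 28
GCD(2328, 28) = 4
Simplified: 582/7

582/7


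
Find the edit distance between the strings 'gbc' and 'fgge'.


Building DP table for s1='gbc' (len 3) and s2='fgge' (len 4):
       f  g  g  e
    0  1  2  3  4
  g 1  1  1  2  3
  b 2  2  2  2  3
  c 3  3  3  3  3
Edit distance = dp[3][4] = 3

3


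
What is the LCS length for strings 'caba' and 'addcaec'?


DP table for LCS of 'caba' and 'addcaec':
       a  d  d  c  a  e  c
    0  0  0  0  0  0  0  0
  c 0  0  0  0  1  1  1  1
  a 0  1  1  1  1  2  2  2
  b 0  1  1  1  1  2  2  2
  a 0  1  1  1  1  2  2  2
LCS: 'ca'
LCS length = 2

2


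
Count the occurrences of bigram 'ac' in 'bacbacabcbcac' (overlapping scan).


Scanning 'bacbacabcbcac' for bigram 'ac':
  Position 0: 'ba' -> no
  Position 1: 'ac' -> MATCH
  Position 2: 'cb' -> no
  Position 3: 'ba' -> no
  Position 4: 'ac' -> MATCH
  Position 5: 'ca' -> no
  Position 6: 'ab' -> no
  Position 7: 'bc' -> no
  Position 8: 'cb' -> no
  Position 9: 'bc' -> no
  Position 10: 'ca' -> no
  Position 11: 'ac' -> MATCH
Total matches: 3

3


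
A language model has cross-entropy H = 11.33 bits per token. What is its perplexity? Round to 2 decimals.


Perplexity formula: PP = 2^H
H = 11.33
PP = 2^11.33
Decompose: 2^11.33 = 2^11 * 2^0.33
2^11 = 2048, 2^0.33 ~ 1.2570134
PP ~ 2048 * 1.2570134 = 2574.3634432
Rounded to 2 decimals: 2574.36

2574.36


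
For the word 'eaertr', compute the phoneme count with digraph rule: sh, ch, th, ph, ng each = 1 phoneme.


Parsing 'eaertr' greedily, digraphs first:
  'e' -> vowel phoneme (phonemes so far: 1)
  'a' -> vowel phoneme (phonemes so far: 2)
  'e' -> vowel phoneme (phonemes so far: 3)
  'r' -> consonant phoneme (phonemes so far: 4)
  't' -> consonant phoneme (phonemes so far: 5)
  'r' -> consonant phoneme (phonemes so far: 6)
Total phonemes: 6

6


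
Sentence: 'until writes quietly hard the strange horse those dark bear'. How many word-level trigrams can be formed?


Word trigrams from [10] words:
  Trigram 1: (until writes quietly)
  Trigram 2: (writes quietly hard)
  Trigram 3: (quietly hard the)
  Trigram 4: (hard the strange)
  Trigram 5: (the strange horse)
  Trigram 6: (strange horse those)
  Trigram 7: (horse those dark)
  Trigram 8: (those dark bear)
Total word trigrams: 10 - 2 = 8

8


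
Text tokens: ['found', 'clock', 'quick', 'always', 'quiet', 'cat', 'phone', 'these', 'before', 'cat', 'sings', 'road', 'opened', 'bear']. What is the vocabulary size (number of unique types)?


Listing all tokens and tracking unique types:
  Token 1: 'found' -> NEW (unique so far: 1)
  Token 2: 'clock' -> NEW (unique so far: 2)
  Token 3: 'quick' -> NEW (unique so far: 3)
  Token 4: 'always' -> NEW (unique so far: 4)
  Token 5: 'quiet' -> NEW (unique so far: 5)
  Token 6: 'cat' -> NEW (unique so far: 6)
  Token 7: 'phone' -> NEW (unique so far: 7)
  Token 8: 'these' -> NEW (unique so far: 8)
  Token 9: 'before' -> NEW (unique so far: 9)
  Token 10: 'cat' -> duplicate (unique so far: 9)
  Token 11: 'sings' -> NEW (unique so far: 10)
  Token 12: 'road' -> NEW (unique so far: 11)
  Token 13: 'opened' -> NEW (unique so far: 12)
  Token 14: 'bear' -> NEW (unique so far: 13)
Unique types: ('always', 'bear', 'before', 'cat', 'clock', 'found', 'opened', 'phone', 'quick', 'quiet', 'road', 'sings', 'these')
Vocabulary size: 13

13


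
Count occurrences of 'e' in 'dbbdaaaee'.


Scanning 'dbbdaaaee' for 'e':
  Position 7: 'e' -> MATCH (count: 1)
  Position 8: 'e' -> MATCH (count: 2)
Total occurrences of 'e': 2

2


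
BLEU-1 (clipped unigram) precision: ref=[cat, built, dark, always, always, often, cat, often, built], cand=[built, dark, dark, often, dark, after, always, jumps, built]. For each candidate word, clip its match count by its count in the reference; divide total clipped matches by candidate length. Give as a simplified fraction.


Reference word counts: {'always': 2, 'built': 2, 'cat': 2, 'dark': 1, 'often': 2}
Checking each candidate word (with clipping):
  'built' -> in reference (ref count 2, used 1/2) -> match (matches: 1)
  'dark' -> in reference (ref count 1, used 1/1) -> match (matches: 2)
  'dark' -> ref count 1 already used up (1/1) -> clipped, no match (matches: 2)
  'often' -> in reference (ref count 2, used 1/2) -> match (matches: 3)
  'dark' -> ref count 1 already used up (1/1) -> clipped, no match (matches: 3)
  'after' -> not in reference -> no match (matches: 3)
  'always' -> in reference (ref count 2, used 1/2) -> match (matches: 4)
  'jumps' -> not in reference -> no match (matches: 4)
  'built' -> in reference (ref count 2, used 2/2) -> match (matches: 5)
Clipped matches: 5, Candidate length: 9
Precision = 5/9

5/9


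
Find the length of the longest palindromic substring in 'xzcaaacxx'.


Scanning 'xzcaaacxx' for palindromic substrings.
Substring at positions 2-6: 'caaac'.
Check: reverse('caaac') = 'caaac' -> palindrome confirmed.
Neighbouring characters ('z' / 'x') break symmetry, so it cannot extend further.
No longer palindromic substring exists; longest length = 5

5


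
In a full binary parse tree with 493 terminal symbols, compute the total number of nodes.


Leaf nodes (terminals): 493
Internal nodes = n - 1 = 493 - 1 = 492
Total = leaves + internal = 493 + 492 = 985

985


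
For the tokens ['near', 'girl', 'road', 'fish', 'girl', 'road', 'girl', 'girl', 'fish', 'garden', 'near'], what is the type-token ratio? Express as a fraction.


Tokens: 11
Unique types: ('fish', 'garden', 'girl', 'near', 'road') = 5
TTR = 5/11
Already in lowest terms.

5/11


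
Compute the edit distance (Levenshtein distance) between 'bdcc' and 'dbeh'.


Building DP table for s1='bdcc' (len 4) and s2='dbeh' (len 4):
       d  b  e  h
    0  1  2  3  4
  b 1  1  1  2  3
  d 2  1  2  2  3
  c 3  2  2  3  3
  c 4  3  3  3  4
Edit distance = dp[4][4] = 4

4


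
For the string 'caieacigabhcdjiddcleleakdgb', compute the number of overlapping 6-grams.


String 'caieacigabhcdjiddcleleakdgb' has length L = 27.
Number of overlapping n-grams = L - n + 1
Substituting: 27 - 6 + 1 = 22

22


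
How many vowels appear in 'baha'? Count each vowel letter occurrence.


Scanning each character of 'baha':
  Position 1: 'b' -> consonant (running count: 0)
  Position 2: 'a' -> vowel (running count: 1)
  Position 3: 'h' -> consonant (running count: 1)
  Position 4: 'a' -> vowel (running count: 2)
Total vowels: 2

2


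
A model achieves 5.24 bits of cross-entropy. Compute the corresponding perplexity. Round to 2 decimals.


Perplexity formula: PP = 2^H
H = 5.24
PP = 2^5.24
Decompose: 2^5.24 = 2^5 * 2^0.24
2^5 = 32, 2^0.24 ~ 1.1809927
PP ~ 32 * 1.1809927 = 37.7917664
Rounded to 2 decimals: 37.79

37.79


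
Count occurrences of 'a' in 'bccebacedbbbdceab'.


Scanning 'bccebacedbbbdceab' for 'a':
  Position 5: 'a' -> MATCH (count: 1)
  Position 15: 'a' -> MATCH (count: 2)
Total occurrences of 'a': 2

2


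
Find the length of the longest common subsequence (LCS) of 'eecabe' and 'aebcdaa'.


DP table for LCS of 'eecabe' and 'aebcdaa':
       a  e  b  c  d  a  a
    0  0  0  0  0  0  0  0
  e 0  0  1  1  1  1  1  1
  e 0  0  1  1  1  1  1  1
  c 0  0  1  1  2  2  2  2
  a 0  1  1  1  2  2  3  3
  b 0  1  1  2  2  2  3  3
  e 0  1  2  2  2  2  3  3
LCS: 'eca'
LCS length = 3

3


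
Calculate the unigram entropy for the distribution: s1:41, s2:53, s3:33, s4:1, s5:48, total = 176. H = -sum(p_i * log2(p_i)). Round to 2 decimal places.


Computing entropy H = -sum(p_i * log2(p_i)):
  s1: p = 41/176 = 0.2330, -p*log2(p) = 0.4896
  s2: p = 53/176 = 0.3011, -p*log2(p) = 0.5214
  s3: p = 33/176 = 0.1875, -p*log2(p) = 0.4528
  s4: p = 1/176 = 0.0057, -p*log2(p) = 0.0424
  s5: p = 48/176 = 0.2727, -p*log2(p) = 0.5112
H = sum of terms = 2.0174
Rounded to 2 decimals: 2.02

2.02


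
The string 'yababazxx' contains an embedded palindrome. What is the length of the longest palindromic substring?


Scanning 'yababazxx' for palindromic substrings.
Substring at positions 1-5: 'ababa'.
Check: reverse('ababa') = 'ababa' -> palindrome confirmed.
Neighbouring characters ('y' / 'z') break symmetry, so it cannot extend further.
No longer palindromic substring exists; longest length = 5

5


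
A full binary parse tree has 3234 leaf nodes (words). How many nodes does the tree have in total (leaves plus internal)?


Leaf nodes (terminals): 3234
Internal nodes = n - 1 = 3234 - 1 = 3233
Total = leaves + internal = 3234 + 3233 = 6467

6467


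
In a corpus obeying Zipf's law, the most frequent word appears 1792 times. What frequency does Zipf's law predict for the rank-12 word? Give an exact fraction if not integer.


Zipf's law: freq(rank) = f1 / rank
f1 = 1792, rank = 12
freq = 1792 / 12
GCD(1792, 12) = 4
Simplified: 448/3

448/3


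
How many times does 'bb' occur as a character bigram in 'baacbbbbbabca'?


Scanning 'baacbbbbbabca' for bigram 'bb':
  Position 0: 'ba' -> no
  Position 1: 'aa' -> no
  Position 2: 'ac' -> no
  Position 3: 'cb' -> no
  Position 4: 'bb' -> MATCH
  Position 5: 'bb' -> MATCH
  Position 6: 'bb' -> MATCH
  Position 7: 'bb' -> MATCH
  Position 8: 'ba' -> no
  Position 9: 'ab' -> no
  Position 10: 'bc' -> no
  Position 11: 'ca' -> no
Total matches: 4

4


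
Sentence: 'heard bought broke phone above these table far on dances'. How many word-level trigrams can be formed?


Word trigrams from [10] words:
  Trigram 1: (heard bought broke)
  Trigram 2: (bought broke phone)
  Trigram 3: (broke phone above)
  Trigram 4: (phone above these)
  Trigram 5: (above these table)
  Trigram 6: (these table far)
  Trigram 7: (table far on)
  Trigram 8: (far on dances)
Total word trigrams: 10 - 2 = 8

8


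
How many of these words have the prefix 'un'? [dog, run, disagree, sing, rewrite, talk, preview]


Checking each word for prefix 'un':
  'dog' -> no (count: 0)
  'run' -> no (count: 0)
  'disagree' -> no (count: 0)
  'sing' -> no (count: 0)
  'rewrite' -> no (count: 0)
  'talk' -> no (count: 0)
  'preview' -> no (count: 0)
Total with prefix 'un': 0

0


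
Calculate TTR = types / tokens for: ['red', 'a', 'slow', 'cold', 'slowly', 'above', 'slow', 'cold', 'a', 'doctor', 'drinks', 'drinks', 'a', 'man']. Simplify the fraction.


Tokens: 14
Unique types: ('a', 'above', 'cold', 'doctor', 'drinks', 'man', 'red', 'slow', 'slowly') = 9
TTR = 9/14
Already in lowest terms.

9/14


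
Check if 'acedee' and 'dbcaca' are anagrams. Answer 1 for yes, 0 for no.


Sort characters of 'acedee': 'acdeee'
Sort characters of 'dbcaca': 'aabccd'
Sorted forms differ -> they are NOT anagrams
Result: 0

0


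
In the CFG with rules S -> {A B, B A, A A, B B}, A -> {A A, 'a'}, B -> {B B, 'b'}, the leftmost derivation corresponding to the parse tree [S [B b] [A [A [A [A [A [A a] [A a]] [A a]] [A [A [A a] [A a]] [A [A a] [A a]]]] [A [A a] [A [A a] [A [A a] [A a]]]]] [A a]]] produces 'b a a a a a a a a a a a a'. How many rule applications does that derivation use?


Every bracketed nonterminal node [X ...] in the tree is produced by exactly one rule application.
Reading the tree off as a leftmost derivation:
  Step 1: S  =>  B A   (applied S -> B A)
  Step 2: B A  =>  b A   (applied B -> b)
  Step 3: b A  =>  b A A   (applied A -> A A)
  Step 4: b A A  =>  b A A A   (applied A -> A A)
  Step 5: b A A A  =>  b A A A A   (applied A -> A A)
  Step 6: b A A A A  =>  b A A A A A   (applied A -> A A)
  Step 7: b A A A A A  =>  b A A A A A A   (applied A -> A A)
  Step 8: b A A A A A A  =>  b a A A A A A   (applied A -> a)
  Step 9: b a A A A A A  =>  b a a A A A A   (applied A -> a)
  Step 10: b a a A A A A  =>  b a a a A A A   (applied A -> a)
  Step 11: b a a a A A A  =>  b a a a A A A A   (applied A -> A A)
  Step 12: b a a a A A A A  =>  b a a a A A A A A   (applied A -> A A)
  Step 13: b a a a A A A A A  =>  b a a a a A A A A   (applied A -> a)
  Step 14: b a a a a A A A A  =>  b a a a a a A A A   (applied A -> a)
  Step 15: b a a a a a A A A  =>  b a a a a a A A A A   (applied A -> A A)
  Step 16: b a a a a a A A A A  =>  b a a a a a a A A A   (applied A -> a)
  Step 17: b a a a a a a A A A  =>  b a a a a a a a A A   (applied A -> a)
  Step 18: b a a a a a a a A A  =>  b a a a a a a a A A A   (applied A -> A A)
  Step 19: b a a a a a a a A A A  =>  b a a a a a a a a A A   (applied A -> a)
  Step 20: b a a a a a a a a A A  =>  b a a a a a a a a A A A   (applied A -> A A)
  Step 21: b a a a a a a a a A A A  =>  b a a a a a a a a a A A   (applied A -> a)
  Step 22: b a a a a a a a a a A A  =>  b a a a a a a a a a A A A   (applied A -> A A)
  Step 23: b a a a a a a a a a A A A  =>  b a a a a a a a a a a A A   (applied A -> a)
  Step 24: b a a a a a a a a a a A A  =>  b a a a a a a a a a a a A   (applied A -> a)
  Step 25: b a a a a a a a a a a a A  =>  b a a a a a a a a a a a a   (applied A -> a)
Final yield: b a a a a a a a a a a a a
Total rewrite steps: 25

25


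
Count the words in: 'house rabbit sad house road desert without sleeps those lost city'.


Counting words by splitting on spaces:
  Word 1: 'house'
  Word 2: 'rabbit'
  Word 3: 'sad'
  Word 4: 'house'
  Word 5: 'road'
  Word 6: 'desert'
  Word 7: 'without'
  Word 8: 'sleeps'
  Word 9: 'those'
  Word 10: 'lost'
  Word 11: 'city'
Total words: 11

11


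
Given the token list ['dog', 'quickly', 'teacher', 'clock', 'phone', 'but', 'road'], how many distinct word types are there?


Listing all tokens and tracking unique types:
  Token 1: 'dog' -> NEW (unique so far: 1)
  Token 2: 'quickly' -> NEW (unique so far: 2)
  Token 3: 'teacher' -> NEW (unique so far: 3)
  Token 4: 'clock' -> NEW (unique so far: 4)
  Token 5: 'phone' -> NEW (unique so far: 5)
  Token 6: 'but' -> NEW (unique so far: 6)
  Token 7: 'road' -> NEW (unique so far: 7)
Unique types: ('but', 'clock', 'dog', 'phone', 'quickly', 'road', 'teacher')
Vocabulary size: 7

7


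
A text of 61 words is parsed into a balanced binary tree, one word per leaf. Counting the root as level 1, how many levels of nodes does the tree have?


In a balanced binary tree with n leaves the deepest leaf is ceil(log2(n)) edges below the root,
so counting node levels inclusive of root and leaves gives ceil(log2(n)) + 1 levels.
log2(61) = 5.9307
ceil(5.9307) = 6
levels = 6 + 1 = 7

7


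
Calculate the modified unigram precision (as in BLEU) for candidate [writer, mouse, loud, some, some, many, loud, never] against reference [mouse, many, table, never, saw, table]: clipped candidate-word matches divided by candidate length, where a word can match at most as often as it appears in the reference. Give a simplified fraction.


Reference word counts: {'many': 1, 'mouse': 1, 'never': 1, 'saw': 1, 'table': 2}
Checking each candidate word (with clipping):
  'writer' -> not in reference -> no match (matches: 0)
  'mouse' -> in reference (ref count 1, used 1/1) -> match (matches: 1)
  'loud' -> not in reference -> no match (matches: 1)
  'some' -> not in reference -> no match (matches: 1)
  'some' -> not in reference -> no match (matches: 1)
  'many' -> in reference (ref count 1, used 1/1) -> match (matches: 2)
  'loud' -> not in reference -> no match (matches: 2)
  'never' -> in reference (ref count 1, used 1/1) -> match (matches: 3)
Clipped matches: 3, Candidate length: 8
Precision = 3/8

3/8


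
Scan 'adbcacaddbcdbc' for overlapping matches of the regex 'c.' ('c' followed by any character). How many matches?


Pattern: c. means 'c' followed by any character.
Scanning 'adbcacaddbcdbc' position-by-position:
  Pos 0: window 'ad' -> no
  Pos 1: window 'db' -> no
  Pos 2: window 'bc' -> no
  Pos 3: window 'ca' -> MATCH
  Pos 4: window 'ac' -> no
  Pos 5: window 'ca' -> MATCH
  Pos 6: window 'ad' -> no
  Pos 7: window 'dd' -> no
  Pos 8: window 'db' -> no
  Pos 9: window 'bc' -> no
  Pos 10: window 'cd' -> MATCH
  Pos 11: window 'db' -> no
  Pos 12: window 'bc' -> no
  Pos 13: window 'c' -> no
Total matches: 3

3


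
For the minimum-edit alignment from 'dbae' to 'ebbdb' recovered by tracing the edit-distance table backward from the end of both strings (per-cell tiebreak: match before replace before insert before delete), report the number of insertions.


Edit distance = 4. Backtracking from cell (4, 5) with preference match > replace > insert > delete,
then listing the resulting alignment 'dbae' -> 'ebbdb' left to right:
  Step 1: insert 'e' [insertion #1]
  Step 2: replace d->b
  Step 3: keep 'b'
  Step 4: replace a->d
  Step 5: replace e->b
Total insertions: 1

1


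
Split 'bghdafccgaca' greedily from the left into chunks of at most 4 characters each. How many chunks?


'bghdafccgaca' has 12 characters.
Chunking with max size 4:
  Chunk 1: 'bghd' (positions 0-3)
  Chunk 2: 'afcc' (positions 4-7)
  Chunk 3: 'gaca' (positions 8-11)
Total chunks: ceil(12 / 4) = 3

3


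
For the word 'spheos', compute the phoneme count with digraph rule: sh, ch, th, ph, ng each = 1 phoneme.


Parsing 'spheos' greedily, digraphs first:
  's' -> consonant phoneme (phonemes so far: 1)
  'ph' -> digraph (1 consonant phoneme) (phonemes so far: 2)
  'e' -> vowel phoneme (phonemes so far: 3)
  'o' -> vowel phoneme (phonemes so far: 4)
  's' -> consonant phoneme (phonemes so far: 5)
Total phonemes: 5

5


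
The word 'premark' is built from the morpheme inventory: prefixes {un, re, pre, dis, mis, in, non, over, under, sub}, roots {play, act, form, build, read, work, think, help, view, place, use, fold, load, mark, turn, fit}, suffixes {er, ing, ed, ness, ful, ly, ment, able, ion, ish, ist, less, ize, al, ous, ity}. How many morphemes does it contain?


Segmenting 'premark' against the inventory:
  'pre' -> prefix (morpheme 1)
  'mark' -> root (morpheme 2)
Total morphemes: 2

2


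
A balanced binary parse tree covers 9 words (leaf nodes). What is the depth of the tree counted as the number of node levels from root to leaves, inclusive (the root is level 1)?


In a balanced binary tree with n leaves the deepest leaf is ceil(log2(n)) edges below the root,
so counting node levels inclusive of root and leaves gives ceil(log2(n)) + 1 levels.
log2(9) = 3.1699
ceil(3.1699) = 4
levels = 4 + 1 = 5

5


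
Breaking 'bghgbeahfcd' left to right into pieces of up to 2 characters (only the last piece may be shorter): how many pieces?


'bghgbeahfcd' has 11 characters.
Chunking with max size 2:
  Chunk 1: 'bg' (positions 0-1)
  Chunk 2: 'hg' (positions 2-3)
  Chunk 3: 'be' (positions 4-5)
  Chunk 4: 'ah' (positions 6-7)
  Chunk 5: 'fc' (positions 8-9)
  Chunk 6: 'd' (positions 10-10)
Total chunks: ceil(11 / 2) = 6

6


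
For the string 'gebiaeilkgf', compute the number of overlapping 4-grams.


String 'gebiaeilkgf' has length L = 11.
Number of overlapping n-grams = L - n + 1
Substituting: 11 - 4 + 1 = 8

8


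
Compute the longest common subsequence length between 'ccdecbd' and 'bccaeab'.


DP table for LCS of 'ccdecbd' and 'bccaeab':
       b  c  c  a  e  a  b
    0  0  0  0  0  0  0  0
  c 0  0  1  1  1  1  1  1
  c 0  0  1  2  2  2  2  2
  d 0  0  1  2  2  2  2  2
  e 0  0  1  2  2  3  3  3
  c 0  0  1  2  2  3  3  3
  b 0  1  1  2  2  3  3  4
  d 0  1  1  2  2  3  3  4
LCS: 'cceb'
LCS length = 4

4


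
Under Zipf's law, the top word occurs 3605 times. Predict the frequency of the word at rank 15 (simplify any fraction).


Zipf's law: freq(rank) = f1 / rank
f1 = 3605, rank = 15
freq = 3605 / 15
GCD(3605, 15) = 5
Simplified: 721/3

721/3


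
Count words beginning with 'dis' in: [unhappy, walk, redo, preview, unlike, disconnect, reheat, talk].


Checking each word for prefix 'dis':
  'unhappy' -> no (count: 0)
  'walk' -> no (count: 0)
  'redo' -> no (count: 0)
  'preview' -> no (count: 0)
  'unlike' -> no (count: 0)
  'disconnect' -> YES, starts with 'dis' (count: 1)
  'reheat' -> no (count: 1)
  'talk' -> no (count: 1)
Total with prefix 'dis': 1

1


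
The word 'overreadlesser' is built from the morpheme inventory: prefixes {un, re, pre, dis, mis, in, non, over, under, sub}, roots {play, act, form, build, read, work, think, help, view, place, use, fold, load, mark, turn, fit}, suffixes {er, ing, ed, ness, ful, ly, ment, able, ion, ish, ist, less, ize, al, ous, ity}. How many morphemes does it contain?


Segmenting 'overreadlesser' against the inventory:
  'over' -> prefix (morpheme 1)
  'read' -> root (morpheme 2)
  'less' -> suffix (morpheme 3)
  'er' -> suffix (morpheme 4)
Total morphemes: 4

4


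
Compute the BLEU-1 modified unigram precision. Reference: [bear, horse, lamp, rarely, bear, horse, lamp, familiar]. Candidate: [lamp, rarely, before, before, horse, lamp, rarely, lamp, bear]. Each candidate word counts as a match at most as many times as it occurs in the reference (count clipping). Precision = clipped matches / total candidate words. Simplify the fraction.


Reference word counts: {'bear': 2, 'familiar': 1, 'horse': 2, 'lamp': 2, 'rarely': 1}
Checking each candidate word (with clipping):
  'lamp' -> in reference (ref count 2, used 1/2) -> match (matches: 1)
  'rarely' -> in reference (ref count 1, used 1/1) -> match (matches: 2)
  'before' -> not in reference -> no match (matches: 2)
  'before' -> not in reference -> no match (matches: 2)
  'horse' -> in reference (ref count 2, used 1/2) -> match (matches: 3)
  'lamp' -> in reference (ref count 2, used 2/2) -> match (matches: 4)
  'rarely' -> ref count 1 already used up (1/1) -> clipped, no match (matches: 4)
  'lamp' -> ref count 2 already used up (2/2) -> clipped, no match (matches: 4)
  'bear' -> in reference (ref count 2, used 1/2) -> match (matches: 5)
Clipped matches: 5, Candidate length: 9
Precision = 5/9

5/9


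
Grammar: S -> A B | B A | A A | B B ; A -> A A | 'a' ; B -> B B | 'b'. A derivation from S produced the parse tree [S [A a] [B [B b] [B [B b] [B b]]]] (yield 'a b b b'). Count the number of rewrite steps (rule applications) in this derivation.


Every bracketed nonterminal node [X ...] in the tree is produced by exactly one rule application.
Reading the tree off as a leftmost derivation:
  Step 1: S  =>  A B   (applied S -> A B)
  Step 2: A B  =>  a B   (applied A -> a)
  Step 3: a B  =>  a B B   (applied B -> B B)
  Step 4: a B B  =>  a b B   (applied B -> b)
  Step 5: a b B  =>  a b B B   (applied B -> B B)
  Step 6: a b B B  =>  a b b B   (applied B -> b)
  Step 7: a b b B  =>  a b b b   (applied B -> b)
Final yield: a b b b
Total rewrite steps: 7

7


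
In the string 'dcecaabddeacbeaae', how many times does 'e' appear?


Scanning 'dcecaabddeacbeaae' for 'e':
  Position 2: 'e' -> MATCH (count: 1)
  Position 9: 'e' -> MATCH (count: 2)
  Position 13: 'e' -> MATCH (count: 3)
  Position 16: 'e' -> MATCH (count: 4)
Total occurrences of 'e': 4

4


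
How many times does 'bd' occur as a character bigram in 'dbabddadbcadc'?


Scanning 'dbabddadbcadc' for bigram 'bd':
  Position 0: 'db' -> no
  Position 1: 'ba' -> no
  Position 2: 'ab' -> no
  Position 3: 'bd' -> MATCH
  Position 4: 'dd' -> no
  Position 5: 'da' -> no
  Position 6: 'ad' -> no
  Position 7: 'db' -> no
  Position 8: 'bc' -> no
  Position 9: 'ca' -> no
  Position 10: 'ad' -> no
  Position 11: 'dc' -> no
Total matches: 1

1


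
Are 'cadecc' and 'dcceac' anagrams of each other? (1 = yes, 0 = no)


Sort characters of 'cadecc': 'acccde'
Sort characters of 'dcceac': 'acccde'
Sorted forms match -> they ARE anagrams
Result: 1

1


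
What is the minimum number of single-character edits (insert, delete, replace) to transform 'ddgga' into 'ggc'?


Building DP table for s1='ddgga' (len 5) and s2='ggc' (len 3):
       g  g  c
    0  1  2  3
  d 1  1  2  3
  d 2  2  2  3
  g 3  2  2  3
  g 4  3  2  3
  a 5  4  3  3
Edit distance = dp[5][3] = 3

3


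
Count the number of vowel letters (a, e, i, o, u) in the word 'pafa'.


Scanning each character of 'pafa':
  Position 1: 'p' -> consonant (running count: 0)
  Position 2: 'a' -> vowel (running count: 1)
  Position 3: 'f' -> consonant (running count: 1)
  Position 4: 'a' -> vowel (running count: 2)
Total vowels: 2

2


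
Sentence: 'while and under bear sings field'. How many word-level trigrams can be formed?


Word trigrams from [6] words:
  Trigram 1: (while and under)
  Trigram 2: (and under bear)
  Trigram 3: (under bear sings)
  Trigram 4: (bear sings field)
Total word trigrams: 6 - 2 = 4

4


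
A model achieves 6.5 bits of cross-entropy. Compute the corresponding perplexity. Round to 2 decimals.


Perplexity formula: PP = 2^H
H = 6.5
PP = 2^6.5
Decompose: 2^6.5 = 2^6 * 2^0.5 = 2^6 * sqrt(2)
2^6 = 64, sqrt(2) ~ 1.4142136
PP ~ 64 * 1.4142136 = 90.5096704
Rounded to 2 decimals: 90.51

90.51


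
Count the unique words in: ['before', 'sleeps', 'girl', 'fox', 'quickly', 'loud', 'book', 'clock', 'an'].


Listing all tokens and tracking unique types:
  Token 1: 'before' -> NEW (unique so far: 1)
  Token 2: 'sleeps' -> NEW (unique so far: 2)
  Token 3: 'girl' -> NEW (unique so far: 3)
  Token 4: 'fox' -> NEW (unique so far: 4)
  Token 5: 'quickly' -> NEW (unique so far: 5)
  Token 6: 'loud' -> NEW (unique so far: 6)
  Token 7: 'book' -> NEW (unique so far: 7)
  Token 8: 'clock' -> NEW (unique so far: 8)
  Token 9: 'an' -> NEW (unique so far: 9)
Unique types: ('an', 'before', 'book', 'clock', 'fox', 'girl', 'loud', 'quickly', 'sleeps')
Vocabulary size: 9

9


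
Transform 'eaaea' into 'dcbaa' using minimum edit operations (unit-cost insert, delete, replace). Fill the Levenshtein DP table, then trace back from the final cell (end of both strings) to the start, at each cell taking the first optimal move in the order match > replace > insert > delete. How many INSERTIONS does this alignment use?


Edit distance = 4. Backtracking from cell (5, 5) with preference match > replace > insert > delete,
then listing the resulting alignment 'eaaea' -> 'dcbaa' left to right:
  Step 1: replace e->d
  Step 2: replace a->c
  Step 3: replace a->b
  Step 4: replace e->a
  Step 5: keep 'a'
Total insertions: 0

0


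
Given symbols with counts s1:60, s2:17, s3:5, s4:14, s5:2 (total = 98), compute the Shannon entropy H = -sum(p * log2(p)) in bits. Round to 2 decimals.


Computing entropy H = -sum(p_i * log2(p_i)):
  s1: p = 60/98 = 0.6122, -p*log2(p) = 0.4334
  s2: p = 17/98 = 0.1735, -p*log2(p) = 0.4384
  s3: p = 5/98 = 0.0510, -p*log2(p) = 0.2190
  s4: p = 14/98 = 0.1429, -p*log2(p) = 0.4011
  s5: p = 2/98 = 0.0204, -p*log2(p) = 0.1146
H = sum of terms = 1.6065
Rounded to 2 decimals: 1.61

1.61


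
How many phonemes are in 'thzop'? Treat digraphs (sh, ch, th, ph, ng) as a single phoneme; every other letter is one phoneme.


Parsing 'thzop' greedily, digraphs first:
  'th' -> digraph (1 consonant phoneme) (phonemes so far: 1)
  'z' -> consonant phoneme (phonemes so far: 2)
  'o' -> vowel phoneme (phonemes so far: 3)
  'p' -> consonant phoneme (phonemes so far: 4)
Total phonemes: 4

4


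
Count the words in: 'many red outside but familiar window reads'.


Counting words by splitting on spaces:
  Word 1: 'many'
  Word 2: 'red'
  Word 3: 'outside'
  Word 4: 'but'
  Word 5: 'familiar'
  Word 6: 'window'
  Word 7: 'reads'
Total words: 7

7


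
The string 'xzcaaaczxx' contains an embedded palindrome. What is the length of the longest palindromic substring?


Scanning 'xzcaaaczxx' for palindromic substrings.
Substring at positions 0-8: 'xzcaaaczx'.
Check: reverse('xzcaaaczx') = 'xzcaaaczx' -> palindrome confirmed.
Neighbouring characters ('-' / 'x') break symmetry, so it cannot extend further.
No longer palindromic substring exists; longest length = 9

9


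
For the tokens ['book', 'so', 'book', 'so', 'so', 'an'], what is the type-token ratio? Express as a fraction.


Tokens: 6
Unique types: ('an', 'book', 'so') = 3
TTR = 3/6
Simplify: divide both by 3 -> 1/2
TTR = 1/2

1/2


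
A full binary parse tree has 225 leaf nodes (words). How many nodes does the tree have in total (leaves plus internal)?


Leaf nodes (terminals): 225
Internal nodes = n - 1 = 225 - 1 = 224
Total = leaves + internal = 225 + 224 = 449

449


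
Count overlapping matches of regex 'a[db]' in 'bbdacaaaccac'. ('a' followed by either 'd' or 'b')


Pattern: a[db] means 'a' followed by either 'd' or 'b'.
Scanning 'bbdacaaaccac' position-by-position:
  Pos 0: window 'bb' -> no
  Pos 1: window 'bd' -> no
  Pos 2: window 'da' -> no
  Pos 3: window 'ac' -> no
  Pos 4: window 'ca' -> no
  Pos 5: window 'aa' -> no
  Pos 6: window 'aa' -> no
  Pos 7: window 'ac' -> no
  Pos 8: window 'cc' -> no
  Pos 9: window 'ca' -> no
  Pos 10: window 'ac' -> no
  Pos 11: window 'c' -> no
Total matches: 0

0


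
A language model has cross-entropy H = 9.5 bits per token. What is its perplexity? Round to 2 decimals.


Perplexity formula: PP = 2^H
H = 9.5
PP = 2^9.5
Decompose: 2^9.5 = 2^9 * 2^0.5 = 2^9 * sqrt(2)
2^9 = 512, sqrt(2) ~ 1.4142136
PP ~ 512 * 1.4142136 = 724.0773632
Rounded to 2 decimals: 724.08

724.08


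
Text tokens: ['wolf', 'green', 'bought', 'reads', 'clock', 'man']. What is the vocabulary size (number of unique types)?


Listing all tokens and tracking unique types:
  Token 1: 'wolf' -> NEW (unique so far: 1)
  Token 2: 'green' -> NEW (unique so far: 2)
  Token 3: 'bought' -> NEW (unique so far: 3)
  Token 4: 'reads' -> NEW (unique so far: 4)
  Token 5: 'clock' -> NEW (unique so far: 5)
  Token 6: 'man' -> NEW (unique so far: 6)
Unique types: ('bought', 'clock', 'green', 'man', 'reads', 'wolf')
Vocabulary size: 6

6


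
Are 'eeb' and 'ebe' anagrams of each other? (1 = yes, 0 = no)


Sort characters of 'eeb': 'bee'
Sort characters of 'ebe': 'bee'
Sorted forms match -> they ARE anagrams
Result: 1

1


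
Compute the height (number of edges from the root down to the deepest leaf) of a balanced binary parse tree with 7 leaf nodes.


In a balanced binary tree with n leaves the deepest leaf is ceil(log2(n)) edges below the root.
log2(7) = 2.8074
ceil(2.8074) = 3
height (edges) = 3

3


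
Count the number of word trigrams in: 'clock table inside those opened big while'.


Word trigrams from [7] words:
  Trigram 1: (clock table inside)
  Trigram 2: (table inside those)
  Trigram 3: (inside those opened)
  Trigram 4: (those opened big)
  Trigram 5: (opened big while)
Total word trigrams: 7 - 2 = 5

5


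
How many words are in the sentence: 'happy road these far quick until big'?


Counting words by splitting on spaces:
  Word 1: 'happy'
  Word 2: 'road'
  Word 3: 'these'
  Word 4: 'far'
  Word 5: 'quick'
  Word 6: 'until'
  Word 7: 'big'
Total words: 7

7


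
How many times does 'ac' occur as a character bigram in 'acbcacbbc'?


Scanning 'acbcacbbc' for bigram 'ac':
  Position 0: 'ac' -> MATCH
  Position 1: 'cb' -> no
  Position 2: 'bc' -> no
  Position 3: 'ca' -> no
  Position 4: 'ac' -> MATCH
  Position 5: 'cb' -> no
  Position 6: 'bb' -> no
  Position 7: 'bc' -> no
Total matches: 2

2


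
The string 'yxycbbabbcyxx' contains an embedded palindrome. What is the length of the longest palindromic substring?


Scanning 'yxycbbabbcyxx' for palindromic substrings.
Substring at positions 1-11: 'xycbbabbcyx'.
Check: reverse('xycbbabbcyx') = 'xycbbabbcyx' -> palindrome confirmed.
Neighbouring characters ('y' / 'x') break symmetry, so it cannot extend further.
No longer palindromic substring exists; longest length = 11

11


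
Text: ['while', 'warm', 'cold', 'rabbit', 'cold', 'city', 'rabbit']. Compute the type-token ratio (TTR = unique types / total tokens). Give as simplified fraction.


Tokens: 7
Unique types: ('city', 'cold', 'rabbit', 'warm', 'while') = 5
TTR = 5/7
Already in lowest terms.

5/7


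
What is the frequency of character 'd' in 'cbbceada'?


Scanning 'cbbceada' for 'd':
  Position 6: 'd' -> MATCH (count: 1)
Total occurrences of 'd': 1

1


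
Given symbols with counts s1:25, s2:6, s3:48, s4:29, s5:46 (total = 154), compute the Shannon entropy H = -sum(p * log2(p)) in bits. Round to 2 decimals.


Computing entropy H = -sum(p_i * log2(p_i)):
  s1: p = 25/154 = 0.1623, -p*log2(p) = 0.4258
  s2: p = 6/154 = 0.0390, -p*log2(p) = 0.1824
  s3: p = 48/154 = 0.3117, -p*log2(p) = 0.5242
  s4: p = 29/154 = 0.1883, -p*log2(p) = 0.4536
  s5: p = 46/154 = 0.2987, -p*log2(p) = 0.5207
H = sum of terms = 2.1067
Rounded to 2 decimals: 2.11

2.11


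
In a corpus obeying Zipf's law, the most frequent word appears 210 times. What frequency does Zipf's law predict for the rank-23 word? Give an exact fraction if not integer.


Zipf's law: freq(rank) = f1 / rank
f1 = 210, rank = 23
freq = 210 / 23
GCD(210, 23) = 1
Simplified: 210/23

210/23


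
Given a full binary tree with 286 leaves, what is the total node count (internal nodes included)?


Leaf nodes (terminals): 286
Internal nodes = n - 1 = 286 - 1 = 285
Total = leaves + internal = 286 + 285 = 571

571


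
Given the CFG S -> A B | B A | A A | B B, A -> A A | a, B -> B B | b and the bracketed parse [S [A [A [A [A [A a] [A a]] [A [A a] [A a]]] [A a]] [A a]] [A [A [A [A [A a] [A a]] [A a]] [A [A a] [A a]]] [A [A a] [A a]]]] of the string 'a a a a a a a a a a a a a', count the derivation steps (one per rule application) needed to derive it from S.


Every bracketed nonterminal node [X ...] in the tree is produced by exactly one rule application.
Reading the tree off as a leftmost derivation:
  Step 1: S  =>  A A   (applied S -> A A)
  Step 2: A A  =>  A A A   (applied A -> A A)
  Step 3: A A A  =>  A A A A   (applied A -> A A)
  Step 4: A A A A  =>  A A A A A   (applied A -> A A)
  Step 5: A A A A A  =>  A A A A A A   (applied A -> A A)
  Step 6: A A A A A A  =>  a A A A A A   (applied A -> a)
  Step 7: a A A A A A  =>  a a A A A A   (applied A -> a)
  Step 8: a a A A A A  =>  a a A A A A A   (applied A -> A A)
  Step 9: a a A A A A A  =>  a a a A A A A   (applied A -> a)
  Step 10: a a a A A A A  =>  a a a a A A A   (applied A -> a)
  Step 11: a a a a A A A  =>  a a a a a A A   (applied A -> a)
  Step 12: a a a a a A A  =>  a a a a a a A   (applied A -> a)
  Step 13: a a a a a a A  =>  a a a a a a A A   (applied A -> A A)
  Step 14: a a a a a a A A  =>  a a a a a a A A A   (applied A -> A A)
  Step 15: a a a a a a A A A  =>  a a a a a a A A A A   (applied A -> A A)
  Step 16: a a a a a a A A A A  =>  a a a a a a A A A A A   (applied A -> A A)
  Step 17: a a a a a a A A A A A  =>  a a a a a a a A A A A   (applied A -> a)
  Step 18: a a a a a a a A A A A  =>  a a a a a a a a A A A   (applied A -> a)
  Step 19: a a a a a a a a A A A  =>  a a a a a a a a a A A   (applied A -> a)
  Step 20: a a a a a a a a a A A  =>  a a a a a a a a a A A A   (applied A -> A A)
  Step 21: a a a a a a a a a A A A  =>  a a a a a a a a a a A A   (applied A -> a)
  Step 22: a a a a a a a a a a A A  =>  a a a a a a a a a a a A   (applied A -> a)
  Step 23: a a a a a a a a a a a A  =>  a a a a a a a a a a a A A   (applied A -> A A)
  Step 24: a a a a a a a a a a a A A  =>  a a a a a a a a a a a a A   (applied A -> a)
  Step 25: a a a a a a a a a a a a A  =>  a a a a a a a a a a a a a   (applied A -> a)
Final yield: a a a a a a a a a a a a a
Total rewrite steps: 25

25


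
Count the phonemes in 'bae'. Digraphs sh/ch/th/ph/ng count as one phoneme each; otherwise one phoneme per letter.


Parsing 'bae' greedily, digraphs first:
  'b' -> consonant phoneme (phonemes so far: 1)
  'a' -> vowel phoneme (phonemes so far: 2)
  'e' -> vowel phoneme (phonemes so far: 3)
Total phonemes: 3

3


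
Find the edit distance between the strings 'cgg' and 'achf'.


Building DP table for s1='cgg' (len 3) and s2='achf' (len 4):
       a  c  h  f
    0  1  2  3  4
  c 1  1  1  2  3
  g 2  2  2  2  3
  g 3  3  3  3  3
Edit distance = dp[3][4] = 3

3


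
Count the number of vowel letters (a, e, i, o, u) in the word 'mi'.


Scanning each character of 'mi':
  Position 1: 'm' -> consonant (running count: 0)
  Position 2: 'i' -> vowel (running count: 1)
Total vowels: 1

1


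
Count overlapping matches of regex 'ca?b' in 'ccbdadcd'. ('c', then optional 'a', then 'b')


Pattern: ca?b means 'c', then optional 'a', then 'b'.
Scanning 'ccbdadcd' position-by-position:
  Pos 0: window 'ccb' -> no
  Pos 1: window 'cbd' -> MATCH
  Pos 2: window 'bda' -> no
  Pos 3: window 'dad' -> no
  Pos 4: window 'adc' -> no
  Pos 5: window 'dcd' -> no
  Pos 6: window 'cd' -> no
  Pos 7: window 'd' -> no
Total matches: 1

1


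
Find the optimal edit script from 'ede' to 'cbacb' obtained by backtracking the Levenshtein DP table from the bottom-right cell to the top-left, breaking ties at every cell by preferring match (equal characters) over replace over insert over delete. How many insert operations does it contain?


Edit distance = 5. Backtracking from cell (3, 5) with preference match > replace > insert > delete,
then listing the resulting alignment 'ede' -> 'cbacb' left to right:
  Step 1: insert 'c' [insertion #1]
  Step 2: insert 'b' [insertion #2]
  Step 3: replace e->a
  Step 4: replace d->c
  Step 5: replace e->b
Total insertions: 2

2


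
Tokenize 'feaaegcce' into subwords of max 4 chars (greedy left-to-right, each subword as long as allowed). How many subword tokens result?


'feaaegcce' has 9 characters.
Chunking with max size 4:
  Chunk 1: 'feaa' (positions 0-3)
  Chunk 2: 'egcc' (positions 4-7)
  Chunk 3: 'e' (positions 8-8)
Total chunks: ceil(9 / 4) = 3

3


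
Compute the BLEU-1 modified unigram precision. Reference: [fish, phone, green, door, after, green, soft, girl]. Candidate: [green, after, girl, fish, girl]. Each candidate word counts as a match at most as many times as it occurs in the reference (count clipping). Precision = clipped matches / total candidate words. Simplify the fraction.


Reference word counts: {'after': 1, 'door': 1, 'fish': 1, 'girl': 1, 'green': 2, 'phone': 1, 'soft': 1}
Checking each candidate word (with clipping):
  'green' -> in reference (ref count 2, used 1/2) -> match (matches: 1)
  'after' -> in reference (ref count 1, used 1/1) -> match (matches: 2)
  'girl' -> in reference (ref count 1, used 1/1) -> match (matches: 3)
  'fish' -> in reference (ref count 1, used 1/1) -> match (matches: 4)
  'girl' -> ref count 1 already used up (1/1) -> clipped, no match (matches: 4)
Clipped matches: 4, Candidate length: 5
Precision = 4/5

4/5


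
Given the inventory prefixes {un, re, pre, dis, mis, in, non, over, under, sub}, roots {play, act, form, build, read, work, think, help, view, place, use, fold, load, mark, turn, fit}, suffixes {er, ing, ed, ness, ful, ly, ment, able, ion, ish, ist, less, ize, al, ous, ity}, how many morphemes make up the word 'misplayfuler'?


Segmenting 'misplayfuler' against the inventory:
  'mis' -> prefix (morpheme 1)
  'play' -> root (morpheme 2)
  'ful' -> suffix (morpheme 3)
  'er' -> suffix (morpheme 4)
Total morphemes: 4

4


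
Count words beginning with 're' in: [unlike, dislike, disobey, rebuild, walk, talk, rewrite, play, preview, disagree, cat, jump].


Checking each word for prefix 're':
  'unlike' -> no (count: 0)
  'dislike' -> no (count: 0)
  'disobey' -> no (count: 0)
  'rebuild' -> YES, starts with 're' (count: 1)
  'walk' -> no (count: 1)
  'talk' -> no (count: 1)
  'rewrite' -> YES, starts with 're' (count: 2)
  'play' -> no (count: 2)
  'preview' -> no (count: 2)
  'disagree' -> no (count: 2)
  'cat' -> no (count: 2)
  'jump' -> no (count: 2)
Total with prefix 're': 2

2


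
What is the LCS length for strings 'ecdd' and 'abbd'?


DP table for LCS of 'ecdd' and 'abbd':
       a  b  b  d
    0  0  0  0  0
  e 0  0  0  0  0
  c 0  0  0  0  0
  d 0  0  0  0  1
  d 0  0  0  0  1
LCS: 'd'
LCS length = 1

1
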